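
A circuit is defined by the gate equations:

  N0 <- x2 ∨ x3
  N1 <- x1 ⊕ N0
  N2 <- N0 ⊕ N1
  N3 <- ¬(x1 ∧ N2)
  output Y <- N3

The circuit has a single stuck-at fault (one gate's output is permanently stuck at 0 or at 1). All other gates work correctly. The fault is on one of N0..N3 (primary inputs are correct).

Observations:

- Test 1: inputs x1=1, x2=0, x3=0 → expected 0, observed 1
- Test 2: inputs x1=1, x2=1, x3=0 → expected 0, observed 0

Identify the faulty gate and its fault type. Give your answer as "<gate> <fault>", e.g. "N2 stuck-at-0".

N1 stuck-at-0

Fault-free values for test 1 (x1=1, x2=0, x3=0): N0=0, N1=1, N2=1, N3=0, giving Y=0. Observed 1.
Test 1: faults giving observed 1 are {N1 stuck-at-0, N2 stuck-at-0, N3 stuck-at-1}.
Test 2 (x1=1, x2=1, x3=0): fault-free N0=1, N1=0, N2=1, N3=0 → 0; observed 0. Eliminates N2 stuck-at-0, N3 stuck-at-1.
Only N1 stuck-at-0 is consistent with every test.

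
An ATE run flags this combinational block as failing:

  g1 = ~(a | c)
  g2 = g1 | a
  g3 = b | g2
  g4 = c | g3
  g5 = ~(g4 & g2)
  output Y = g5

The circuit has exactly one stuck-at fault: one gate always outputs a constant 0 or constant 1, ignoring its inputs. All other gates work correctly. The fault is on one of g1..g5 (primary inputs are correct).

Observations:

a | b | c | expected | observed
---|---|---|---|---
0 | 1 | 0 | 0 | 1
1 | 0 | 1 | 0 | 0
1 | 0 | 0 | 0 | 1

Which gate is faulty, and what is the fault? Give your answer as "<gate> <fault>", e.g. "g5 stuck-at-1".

g3 stuck-at-0

Fault-free values for test 1 (a=0, b=1, c=0): g1=1, g2=1, g3=1, g4=1, g5=0, giving Y=0. Observed 1.
Test 1: faults giving observed 1 are {g1 stuck-at-0, g2 stuck-at-0, g3 stuck-at-0, g4 stuck-at-0, g5 stuck-at-1}.
Test 2 (a=1, b=0, c=1): fault-free g1=0, g2=1, g3=1, g4=1, g5=0 → 0; observed 0. Eliminates g2 stuck-at-0, g4 stuck-at-0, g5 stuck-at-1.
Test 3 (a=1, b=0, c=0): fault-free g1=0, g2=1, g3=1, g4=1, g5=0 → 0; observed 1. Eliminates g1 stuck-at-0.
Only g3 stuck-at-0 is consistent with every test.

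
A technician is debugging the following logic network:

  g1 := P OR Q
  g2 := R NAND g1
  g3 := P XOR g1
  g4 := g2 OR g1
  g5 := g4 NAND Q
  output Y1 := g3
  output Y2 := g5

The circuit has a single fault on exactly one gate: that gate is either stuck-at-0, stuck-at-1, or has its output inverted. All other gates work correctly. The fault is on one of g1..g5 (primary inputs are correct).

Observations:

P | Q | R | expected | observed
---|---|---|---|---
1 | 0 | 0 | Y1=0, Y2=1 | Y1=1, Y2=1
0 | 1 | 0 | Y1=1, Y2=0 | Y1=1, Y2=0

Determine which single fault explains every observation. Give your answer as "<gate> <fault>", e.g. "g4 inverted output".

Fault-free values for test 1 (P=1, Q=0, R=0): g1=1, g2=1, g3=0, g4=1, g5=1, giving Y1=0, Y2=1. Observed Y1=1, Y2=1.
Test 1: faults giving observed Y1=1, Y2=1 are {g1 stuck-at-0, g1 inverted output, g3 stuck-at-1, g3 inverted output}.
Test 2 (P=0, Q=1, R=0): fault-free g1=1, g2=1, g3=1, g4=1, g5=0 → Y1=1, Y2=0; observed Y1=1, Y2=0. Eliminates g1 stuck-at-0, g1 inverted output, g3 inverted output.
Only g3 stuck-at-1 is consistent with every test.

g3 stuck-at-1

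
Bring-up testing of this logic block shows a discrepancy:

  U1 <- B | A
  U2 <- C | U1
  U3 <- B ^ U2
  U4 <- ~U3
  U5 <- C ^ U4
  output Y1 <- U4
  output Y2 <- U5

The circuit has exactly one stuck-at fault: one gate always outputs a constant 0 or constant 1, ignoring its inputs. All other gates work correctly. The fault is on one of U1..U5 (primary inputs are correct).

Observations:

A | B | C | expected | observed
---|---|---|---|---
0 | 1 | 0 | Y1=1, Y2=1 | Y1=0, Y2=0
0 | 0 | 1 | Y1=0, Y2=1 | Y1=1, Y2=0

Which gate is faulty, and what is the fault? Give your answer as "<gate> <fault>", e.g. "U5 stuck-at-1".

U2 stuck-at-0

Fault-free values for test 1 (A=0, B=1, C=0): U1=1, U2=1, U3=0, U4=1, U5=1, giving Y1=1, Y2=1. Observed Y1=0, Y2=0.
Test 1: faults giving observed Y1=0, Y2=0 are {U1 stuck-at-0, U2 stuck-at-0, U3 stuck-at-1, U4 stuck-at-0}.
Test 2 (A=0, B=0, C=1): fault-free U1=0, U2=1, U3=1, U4=0, U5=1 → Y1=0, Y2=1; observed Y1=1, Y2=0. Eliminates U1 stuck-at-0, U3 stuck-at-1, U4 stuck-at-0.
Only U2 stuck-at-0 is consistent with every test.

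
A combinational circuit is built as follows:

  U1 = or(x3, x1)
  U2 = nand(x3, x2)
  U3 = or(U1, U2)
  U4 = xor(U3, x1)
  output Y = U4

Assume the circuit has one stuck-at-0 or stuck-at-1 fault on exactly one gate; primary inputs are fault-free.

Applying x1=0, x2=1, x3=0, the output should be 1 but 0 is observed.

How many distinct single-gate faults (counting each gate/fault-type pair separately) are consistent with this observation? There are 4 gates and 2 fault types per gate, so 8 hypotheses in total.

3

Fault-free: U1=0, U2=1, U3=1, U4=1 → 1. Observed 0.
  U1 stuck-at-0: output 1 ✗
  U1 stuck-at-1: output 1 ✗
  U2 stuck-at-0: output 0 ✓
  U2 stuck-at-1: output 1 ✗
  U3 stuck-at-0: output 0 ✓
  U3 stuck-at-1: output 1 ✗
  U4 stuck-at-0: output 0 ✓
  U4 stuck-at-1: output 1 ✗
Consistent faults: {U2 stuck-at-0, U3 stuck-at-0, U4 stuck-at-0} — 3 in all.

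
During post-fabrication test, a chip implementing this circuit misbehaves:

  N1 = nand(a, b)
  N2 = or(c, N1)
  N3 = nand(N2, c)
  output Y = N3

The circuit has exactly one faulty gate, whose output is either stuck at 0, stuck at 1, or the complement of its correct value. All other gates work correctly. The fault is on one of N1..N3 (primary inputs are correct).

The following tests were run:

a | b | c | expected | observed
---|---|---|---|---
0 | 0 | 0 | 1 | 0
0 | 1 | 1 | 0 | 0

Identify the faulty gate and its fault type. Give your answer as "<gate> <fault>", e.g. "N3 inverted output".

N3 stuck-at-0

Fault-free values for test 1 (a=0, b=0, c=0): N1=1, N2=1, N3=1, giving Y=1. Observed 0.
Test 1: faults giving observed 0 are {N3 stuck-at-0, N3 inverted output}.
Test 2 (a=0, b=1, c=1): fault-free N1=1, N2=1, N3=0 → 0; observed 0. Eliminates N3 inverted output.
Only N3 stuck-at-0 is consistent with every test.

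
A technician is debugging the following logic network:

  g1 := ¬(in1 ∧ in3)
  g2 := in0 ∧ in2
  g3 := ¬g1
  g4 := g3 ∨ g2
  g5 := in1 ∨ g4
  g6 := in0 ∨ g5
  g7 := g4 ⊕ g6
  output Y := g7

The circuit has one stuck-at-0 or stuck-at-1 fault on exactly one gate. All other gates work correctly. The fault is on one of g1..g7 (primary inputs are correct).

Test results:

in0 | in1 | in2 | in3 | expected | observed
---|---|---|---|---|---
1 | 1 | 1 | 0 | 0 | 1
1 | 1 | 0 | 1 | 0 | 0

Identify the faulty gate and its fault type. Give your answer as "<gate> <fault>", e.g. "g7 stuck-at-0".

g2 stuck-at-0

Fault-free values for test 1 (in0=1, in1=1, in2=1, in3=0): g1=1, g2=1, g3=0, g4=1, g5=1, g6=1, g7=0, giving Y=0. Observed 1.
Test 1: faults giving observed 1 are {g2 stuck-at-0, g4 stuck-at-0, g6 stuck-at-0, g7 stuck-at-1}.
Test 2 (in0=1, in1=1, in2=0, in3=1): fault-free g1=0, g2=0, g3=1, g4=1, g5=1, g6=1, g7=0 → 0; observed 0. Eliminates g4 stuck-at-0, g6 stuck-at-0, g7 stuck-at-1.
Only g2 stuck-at-0 is consistent with every test.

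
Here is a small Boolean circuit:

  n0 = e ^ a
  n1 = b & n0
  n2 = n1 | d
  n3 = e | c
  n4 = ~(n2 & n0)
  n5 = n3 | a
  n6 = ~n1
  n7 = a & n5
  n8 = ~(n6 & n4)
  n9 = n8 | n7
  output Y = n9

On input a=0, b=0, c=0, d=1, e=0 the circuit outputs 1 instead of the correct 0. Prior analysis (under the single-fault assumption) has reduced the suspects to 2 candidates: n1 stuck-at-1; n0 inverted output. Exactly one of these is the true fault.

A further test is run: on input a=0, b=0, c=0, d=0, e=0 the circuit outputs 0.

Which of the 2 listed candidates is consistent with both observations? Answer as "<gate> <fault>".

n0 inverted output

Evaluate each candidate on input a=0, b=0, c=0, d=0, e=0:
  n1 stuck-at-1: n0=0, n1=1 [stuck-at-1], n2=1, n3=0, n4=1, n5=0, n6=0, n7=0, n8=1, n9=1 → 1 — eliminated
  n0 inverted output: n0=1 [inverted output], n1=0, n2=0, n3=0, n4=1, n5=0, n6=1, n7=0, n8=0, n9=0 → 0 — matches
Only n0 inverted output reproduces the observed 0.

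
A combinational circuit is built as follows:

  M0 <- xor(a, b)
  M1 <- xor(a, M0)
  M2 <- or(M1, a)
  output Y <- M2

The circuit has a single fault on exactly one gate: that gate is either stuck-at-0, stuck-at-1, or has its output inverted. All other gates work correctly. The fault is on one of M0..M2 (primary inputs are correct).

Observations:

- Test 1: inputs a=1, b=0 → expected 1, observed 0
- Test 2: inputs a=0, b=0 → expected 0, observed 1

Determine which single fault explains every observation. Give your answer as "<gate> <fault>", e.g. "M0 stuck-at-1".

Fault-free values for test 1 (a=1, b=0): M0=1, M1=0, M2=1, giving Y=1. Observed 0.
Test 1: faults giving observed 0 are {M2 stuck-at-0, M2 inverted output}.
Test 2 (a=0, b=0): fault-free M0=0, M1=0, M2=0 → 0; observed 1. Eliminates M2 stuck-at-0.
Only M2 inverted output is consistent with every test.

M2 inverted output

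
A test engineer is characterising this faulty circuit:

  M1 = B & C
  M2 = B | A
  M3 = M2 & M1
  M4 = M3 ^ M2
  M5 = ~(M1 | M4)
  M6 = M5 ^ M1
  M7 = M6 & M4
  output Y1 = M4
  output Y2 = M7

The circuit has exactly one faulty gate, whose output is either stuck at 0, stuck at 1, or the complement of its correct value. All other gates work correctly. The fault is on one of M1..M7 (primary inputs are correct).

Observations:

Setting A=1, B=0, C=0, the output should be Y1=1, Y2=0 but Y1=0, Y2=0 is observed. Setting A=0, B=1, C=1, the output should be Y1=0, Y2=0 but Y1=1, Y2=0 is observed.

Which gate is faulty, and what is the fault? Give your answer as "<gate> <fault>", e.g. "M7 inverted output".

M1 inverted output

Fault-free values for test 1 (A=1, B=0, C=0): M1=0, M2=1, M3=0, M4=1, M5=0, M6=0, M7=0, giving Y1=1, Y2=0. Observed Y1=0, Y2=0.
Test 1: faults giving observed Y1=0, Y2=0 are {M1 stuck-at-1, M1 inverted output, M2 stuck-at-0, M2 inverted output, M3 stuck-at-1, M3 inverted output, M4 stuck-at-0, M4 inverted output}.
Test 2 (A=0, B=1, C=1): fault-free M1=1, M2=1, M3=1, M4=0, M5=0, M6=1, M7=0 → Y1=0, Y2=0; observed Y1=1, Y2=0. Eliminates M1 stuck-at-1, M2 stuck-at-0, M2 inverted output, M3 stuck-at-1, M3 inverted output, M4 stuck-at-0, M4 inverted output.
Only M1 inverted output is consistent with every test.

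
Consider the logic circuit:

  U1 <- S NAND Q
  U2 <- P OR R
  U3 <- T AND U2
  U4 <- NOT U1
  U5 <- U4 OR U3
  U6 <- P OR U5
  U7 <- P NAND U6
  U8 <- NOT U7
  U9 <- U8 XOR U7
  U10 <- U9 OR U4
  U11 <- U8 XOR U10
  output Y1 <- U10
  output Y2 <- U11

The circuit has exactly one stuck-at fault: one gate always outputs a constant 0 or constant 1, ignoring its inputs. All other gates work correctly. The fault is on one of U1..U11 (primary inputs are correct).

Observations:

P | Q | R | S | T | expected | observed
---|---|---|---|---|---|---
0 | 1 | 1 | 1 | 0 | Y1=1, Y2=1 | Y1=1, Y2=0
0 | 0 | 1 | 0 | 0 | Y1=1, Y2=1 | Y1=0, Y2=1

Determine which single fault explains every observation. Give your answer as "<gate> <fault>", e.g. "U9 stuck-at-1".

U8 stuck-at-1

Fault-free values for test 1 (P=0, Q=1, R=1, S=1, T=0): U1=0, U2=1, U3=0, U4=1, U5=1, U6=1, U7=1, U8=0, U9=1, U10=1, U11=1, giving Y1=1, Y2=1. Observed Y1=1, Y2=0.
Test 1: faults giving observed Y1=1, Y2=0 are {U7 stuck-at-0, U8 stuck-at-1, U11 stuck-at-0}.
Test 2 (P=0, Q=0, R=1, S=0, T=0): fault-free U1=1, U2=1, U3=0, U4=0, U5=0, U6=0, U7=1, U8=0, U9=1, U10=1, U11=1 → Y1=1, Y2=1; observed Y1=0, Y2=1. Eliminates U7 stuck-at-0, U11 stuck-at-0.
Only U8 stuck-at-1 is consistent with every test.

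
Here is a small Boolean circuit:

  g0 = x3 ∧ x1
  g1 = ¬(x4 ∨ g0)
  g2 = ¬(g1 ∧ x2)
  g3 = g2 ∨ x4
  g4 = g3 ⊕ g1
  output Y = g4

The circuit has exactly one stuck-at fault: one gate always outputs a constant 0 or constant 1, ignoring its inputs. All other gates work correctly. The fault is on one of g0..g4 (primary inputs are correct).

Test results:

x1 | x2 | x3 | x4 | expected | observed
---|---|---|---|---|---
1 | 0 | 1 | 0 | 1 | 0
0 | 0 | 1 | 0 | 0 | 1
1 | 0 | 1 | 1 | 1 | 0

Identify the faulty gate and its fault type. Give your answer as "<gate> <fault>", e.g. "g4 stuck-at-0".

g3 stuck-at-0

Fault-free values for test 1 (x1=1, x2=0, x3=1, x4=0): g0=1, g1=0, g2=1, g3=1, g4=1, giving Y=1. Observed 0.
Test 1: faults giving observed 0 are {g0 stuck-at-0, g1 stuck-at-1, g2 stuck-at-0, g3 stuck-at-0, g4 stuck-at-0}.
Test 2 (x1=0, x2=0, x3=1, x4=0): fault-free g0=0, g1=1, g2=1, g3=1, g4=0 → 0; observed 1. Eliminates g0 stuck-at-0, g1 stuck-at-1, g4 stuck-at-0.
Test 3 (x1=1, x2=0, x3=1, x4=1): fault-free g0=1, g1=0, g2=1, g3=1, g4=1 → 1; observed 0. Eliminates g2 stuck-at-0.
Only g3 stuck-at-0 is consistent with every test.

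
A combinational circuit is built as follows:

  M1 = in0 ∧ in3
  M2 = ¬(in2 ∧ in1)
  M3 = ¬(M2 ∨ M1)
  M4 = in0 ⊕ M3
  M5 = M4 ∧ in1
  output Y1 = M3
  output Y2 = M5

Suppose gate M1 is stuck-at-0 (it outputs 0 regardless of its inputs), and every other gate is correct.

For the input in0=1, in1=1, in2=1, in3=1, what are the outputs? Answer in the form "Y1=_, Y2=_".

Propagate with M1 forced: M1=0 [stuck-at-0], M2=0, M3=1, M4=0, M5=0.
So the outputs are Y1=1, Y2=0. (Without the fault they would be Y1=0, Y2=1.)

Y1=1, Y2=0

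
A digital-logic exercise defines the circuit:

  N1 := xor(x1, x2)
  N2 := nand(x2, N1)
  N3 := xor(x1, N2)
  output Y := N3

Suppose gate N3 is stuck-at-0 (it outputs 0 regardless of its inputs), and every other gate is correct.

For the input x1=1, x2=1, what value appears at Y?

Propagate with N3 forced: N1=0, N2=1, N3=0 [stuck-at-0].
So Y = 0. (Same as the fault-free value — the fault is masked on this input.)

0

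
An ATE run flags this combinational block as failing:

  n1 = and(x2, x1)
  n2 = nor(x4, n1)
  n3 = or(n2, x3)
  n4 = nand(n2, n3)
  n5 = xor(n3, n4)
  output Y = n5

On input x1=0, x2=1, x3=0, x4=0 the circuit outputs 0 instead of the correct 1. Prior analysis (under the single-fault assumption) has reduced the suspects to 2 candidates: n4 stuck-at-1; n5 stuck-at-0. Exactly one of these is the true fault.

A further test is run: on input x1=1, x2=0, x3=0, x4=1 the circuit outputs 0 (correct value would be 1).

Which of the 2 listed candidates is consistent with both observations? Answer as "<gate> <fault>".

Evaluate each candidate on input x1=1, x2=0, x3=0, x4=1:
  n4 stuck-at-1: n1=0, n2=0, n3=0, n4=1 [stuck-at-1], n5=1 → 1 — eliminated
  n5 stuck-at-0: n1=0, n2=0, n3=0, n4=1, n5=0 [stuck-at-0] → 0 — matches
Only n5 stuck-at-0 reproduces the observed 0.

n5 stuck-at-0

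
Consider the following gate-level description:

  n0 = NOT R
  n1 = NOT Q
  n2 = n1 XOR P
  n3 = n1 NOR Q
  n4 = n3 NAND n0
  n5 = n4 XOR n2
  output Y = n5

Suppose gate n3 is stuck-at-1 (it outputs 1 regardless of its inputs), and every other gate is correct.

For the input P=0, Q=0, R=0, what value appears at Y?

1

Propagate with n3 forced: n0=1, n1=1, n2=1, n3=1 [stuck-at-1], n4=0, n5=1.
So Y = 1. (Without the fault it would be 0.)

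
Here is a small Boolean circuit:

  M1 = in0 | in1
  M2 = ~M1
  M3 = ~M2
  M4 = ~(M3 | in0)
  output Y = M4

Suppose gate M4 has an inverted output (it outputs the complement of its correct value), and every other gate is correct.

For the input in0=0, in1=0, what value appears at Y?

0

Propagate with M4 forced: M1=0, M2=1, M3=0, M4=0 [inverted output].
So Y = 0. (Without the fault it would be 1.)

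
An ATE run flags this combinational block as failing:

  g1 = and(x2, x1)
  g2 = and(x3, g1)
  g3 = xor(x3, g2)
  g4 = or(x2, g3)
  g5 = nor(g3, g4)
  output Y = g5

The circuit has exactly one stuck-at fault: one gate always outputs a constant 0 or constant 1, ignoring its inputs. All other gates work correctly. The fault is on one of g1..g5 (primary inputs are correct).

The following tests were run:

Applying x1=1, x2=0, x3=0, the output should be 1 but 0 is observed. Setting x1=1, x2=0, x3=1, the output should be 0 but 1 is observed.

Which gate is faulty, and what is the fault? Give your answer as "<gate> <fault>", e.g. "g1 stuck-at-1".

g2 stuck-at-1

Fault-free values for test 1 (x1=1, x2=0, x3=0): g1=0, g2=0, g3=0, g4=0, g5=1, giving Y=1. Observed 0.
Test 1: faults giving observed 0 are {g2 stuck-at-1, g3 stuck-at-1, g4 stuck-at-1, g5 stuck-at-0}.
Test 2 (x1=1, x2=0, x3=1): fault-free g1=0, g2=0, g3=1, g4=1, g5=0 → 0; observed 1. Eliminates g3 stuck-at-1, g4 stuck-at-1, g5 stuck-at-0.
Only g2 stuck-at-1 is consistent with every test.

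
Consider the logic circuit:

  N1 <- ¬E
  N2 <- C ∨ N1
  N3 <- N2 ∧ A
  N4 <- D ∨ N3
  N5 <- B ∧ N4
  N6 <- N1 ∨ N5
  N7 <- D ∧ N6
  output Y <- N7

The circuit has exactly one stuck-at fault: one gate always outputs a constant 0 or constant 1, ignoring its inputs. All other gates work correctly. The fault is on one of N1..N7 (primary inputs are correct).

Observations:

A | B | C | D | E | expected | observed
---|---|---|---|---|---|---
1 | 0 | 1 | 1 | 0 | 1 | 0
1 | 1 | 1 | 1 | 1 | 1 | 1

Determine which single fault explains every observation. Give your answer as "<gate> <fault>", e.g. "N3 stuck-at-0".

N1 stuck-at-0

Fault-free values for test 1 (A=1, B=0, C=1, D=1, E=0): N1=1, N2=1, N3=1, N4=1, N5=0, N6=1, N7=1, giving Y=1. Observed 0.
Test 1: faults giving observed 0 are {N1 stuck-at-0, N6 stuck-at-0, N7 stuck-at-0}.
Test 2 (A=1, B=1, C=1, D=1, E=1): fault-free N1=0, N2=1, N3=1, N4=1, N5=1, N6=1, N7=1 → 1; observed 1. Eliminates N6 stuck-at-0, N7 stuck-at-0.
Only N1 stuck-at-0 is consistent with every test.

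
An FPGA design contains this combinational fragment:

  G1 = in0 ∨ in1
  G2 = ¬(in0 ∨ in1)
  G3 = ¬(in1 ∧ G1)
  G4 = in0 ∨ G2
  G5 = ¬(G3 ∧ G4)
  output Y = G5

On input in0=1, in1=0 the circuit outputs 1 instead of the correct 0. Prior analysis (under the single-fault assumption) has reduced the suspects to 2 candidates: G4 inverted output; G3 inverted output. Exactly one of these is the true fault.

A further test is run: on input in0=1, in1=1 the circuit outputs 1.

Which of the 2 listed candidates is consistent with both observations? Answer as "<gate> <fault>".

G4 inverted output

Evaluate each candidate on input in0=1, in1=1:
  G4 inverted output: G1=1, G2=0, G3=0, G4=0 [inverted output], G5=1 → 1 — matches
  G3 inverted output: G1=1, G2=0, G3=1 [inverted output], G4=1, G5=0 → 0 — eliminated
Only G4 inverted output reproduces the observed 1.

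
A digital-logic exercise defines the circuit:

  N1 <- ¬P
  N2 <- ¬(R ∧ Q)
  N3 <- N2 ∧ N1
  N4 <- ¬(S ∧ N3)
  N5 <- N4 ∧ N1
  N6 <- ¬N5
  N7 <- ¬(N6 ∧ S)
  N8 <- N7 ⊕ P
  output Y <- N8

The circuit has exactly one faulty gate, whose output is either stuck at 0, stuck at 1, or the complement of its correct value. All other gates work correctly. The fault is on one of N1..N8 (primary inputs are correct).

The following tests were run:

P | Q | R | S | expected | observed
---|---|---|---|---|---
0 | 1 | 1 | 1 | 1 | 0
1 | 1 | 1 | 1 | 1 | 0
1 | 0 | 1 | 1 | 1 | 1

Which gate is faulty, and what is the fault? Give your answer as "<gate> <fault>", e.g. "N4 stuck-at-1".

Fault-free values for test 1 (P=0, Q=1, R=1, S=1): N1=1, N2=0, N3=0, N4=1, N5=1, N6=0, N7=1, N8=1, giving Y=1. Observed 0.
Test 1: faults giving observed 0 are {N1 stuck-at-0, N1 inverted output, N2 stuck-at-1, N2 inverted output, N3 stuck-at-1, N3 inverted output, N4 stuck-at-0, N4 inverted output, N5 stuck-at-0, N5 inverted output, N6 stuck-at-1, N6 inverted output, N7 stuck-at-0, N7 inverted output, N8 stuck-at-0, N8 inverted output}.
Test 2 (P=1, Q=1, R=1, S=1): fault-free N1=0, N2=0, N3=0, N4=1, N5=0, N6=1, N7=0, N8=1 → 1; observed 0. Eliminates N1 stuck-at-0, N2 stuck-at-1, N2 inverted output, N3 stuck-at-1, N3 inverted output, N4 stuck-at-0, N4 inverted output, N5 stuck-at-0, N6 stuck-at-1, N7 stuck-at-0.
Test 3 (P=1, Q=0, R=1, S=1): fault-free N1=0, N2=1, N3=0, N4=1, N5=0, N6=1, N7=0, N8=1 → 1; observed 1. Eliminates N5 inverted output, N6 inverted output, N7 inverted output, N8 stuck-at-0, N8 inverted output.
Only N1 inverted output is consistent with every test.

N1 inverted output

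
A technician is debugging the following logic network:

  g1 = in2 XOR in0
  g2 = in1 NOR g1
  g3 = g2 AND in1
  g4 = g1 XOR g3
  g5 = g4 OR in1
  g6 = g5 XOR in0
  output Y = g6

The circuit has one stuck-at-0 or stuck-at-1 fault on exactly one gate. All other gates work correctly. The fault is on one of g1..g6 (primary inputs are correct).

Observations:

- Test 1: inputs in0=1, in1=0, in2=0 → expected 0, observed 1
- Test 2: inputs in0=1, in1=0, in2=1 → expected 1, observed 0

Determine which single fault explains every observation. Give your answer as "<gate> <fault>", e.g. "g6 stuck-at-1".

Fault-free values for test 1 (in0=1, in1=0, in2=0): g1=1, g2=0, g3=0, g4=1, g5=1, g6=0, giving Y=0. Observed 1.
Test 1: faults giving observed 1 are {g1 stuck-at-0, g3 stuck-at-1, g4 stuck-at-0, g5 stuck-at-0, g6 stuck-at-1}.
Test 2 (in0=1, in1=0, in2=1): fault-free g1=0, g2=1, g3=0, g4=0, g5=0, g6=1 → 1; observed 0. Eliminates g1 stuck-at-0, g4 stuck-at-0, g5 stuck-at-0, g6 stuck-at-1.
Only g3 stuck-at-1 is consistent with every test.

g3 stuck-at-1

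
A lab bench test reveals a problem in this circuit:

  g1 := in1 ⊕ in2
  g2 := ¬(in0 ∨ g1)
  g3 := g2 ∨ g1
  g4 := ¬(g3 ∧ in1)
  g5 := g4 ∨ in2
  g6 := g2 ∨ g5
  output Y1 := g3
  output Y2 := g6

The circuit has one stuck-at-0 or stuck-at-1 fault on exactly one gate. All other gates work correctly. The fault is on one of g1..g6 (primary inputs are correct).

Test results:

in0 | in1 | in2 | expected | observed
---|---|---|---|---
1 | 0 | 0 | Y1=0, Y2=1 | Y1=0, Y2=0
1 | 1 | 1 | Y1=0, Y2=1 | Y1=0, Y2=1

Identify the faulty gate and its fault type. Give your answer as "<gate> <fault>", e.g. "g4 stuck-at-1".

g4 stuck-at-0

Fault-free values for test 1 (in0=1, in1=0, in2=0): g1=0, g2=0, g3=0, g4=1, g5=1, g6=1, giving Y1=0, Y2=1. Observed Y1=0, Y2=0.
Test 1: faults giving observed Y1=0, Y2=0 are {g4 stuck-at-0, g5 stuck-at-0, g6 stuck-at-0}.
Test 2 (in0=1, in1=1, in2=1): fault-free g1=0, g2=0, g3=0, g4=1, g5=1, g6=1 → Y1=0, Y2=1; observed Y1=0, Y2=1. Eliminates g5 stuck-at-0, g6 stuck-at-0.
Only g4 stuck-at-0 is consistent with every test.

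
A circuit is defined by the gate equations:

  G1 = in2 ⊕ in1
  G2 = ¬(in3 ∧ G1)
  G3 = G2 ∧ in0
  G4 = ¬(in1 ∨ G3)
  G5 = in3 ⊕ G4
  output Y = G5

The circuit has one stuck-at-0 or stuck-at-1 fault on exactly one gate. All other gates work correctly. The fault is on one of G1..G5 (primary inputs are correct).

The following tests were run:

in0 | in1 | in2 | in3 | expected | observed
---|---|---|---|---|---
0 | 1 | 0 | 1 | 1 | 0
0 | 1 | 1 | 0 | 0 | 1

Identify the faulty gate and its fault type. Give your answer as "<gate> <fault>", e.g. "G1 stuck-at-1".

Fault-free values for test 1 (in0=0, in1=1, in2=0, in3=1): G1=1, G2=0, G3=0, G4=0, G5=1, giving Y=1. Observed 0.
Test 1: faults giving observed 0 are {G4 stuck-at-1, G5 stuck-at-0}.
Test 2 (in0=0, in1=1, in2=1, in3=0): fault-free G1=0, G2=1, G3=0, G4=0, G5=0 → 0; observed 1. Eliminates G5 stuck-at-0.
Only G4 stuck-at-1 is consistent with every test.

G4 stuck-at-1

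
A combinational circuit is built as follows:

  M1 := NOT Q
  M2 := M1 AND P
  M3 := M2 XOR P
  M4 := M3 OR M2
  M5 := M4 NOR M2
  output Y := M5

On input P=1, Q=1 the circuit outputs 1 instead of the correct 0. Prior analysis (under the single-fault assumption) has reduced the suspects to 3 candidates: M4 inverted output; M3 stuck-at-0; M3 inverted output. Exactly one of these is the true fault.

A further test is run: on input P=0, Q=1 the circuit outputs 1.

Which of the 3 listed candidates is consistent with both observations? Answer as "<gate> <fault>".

M3 stuck-at-0

Evaluate each candidate on input P=0, Q=1:
  M4 inverted output: M1=0, M2=0, M3=0, M4=1 [inverted output], M5=0 → 0 — eliminated
  M3 stuck-at-0: M1=0, M2=0, M3=0 [stuck-at-0], M4=0, M5=1 → 1 — matches
  M3 inverted output: M1=0, M2=0, M3=1 [inverted output], M4=1, M5=0 → 0 — eliminated
Only M3 stuck-at-0 reproduces the observed 1.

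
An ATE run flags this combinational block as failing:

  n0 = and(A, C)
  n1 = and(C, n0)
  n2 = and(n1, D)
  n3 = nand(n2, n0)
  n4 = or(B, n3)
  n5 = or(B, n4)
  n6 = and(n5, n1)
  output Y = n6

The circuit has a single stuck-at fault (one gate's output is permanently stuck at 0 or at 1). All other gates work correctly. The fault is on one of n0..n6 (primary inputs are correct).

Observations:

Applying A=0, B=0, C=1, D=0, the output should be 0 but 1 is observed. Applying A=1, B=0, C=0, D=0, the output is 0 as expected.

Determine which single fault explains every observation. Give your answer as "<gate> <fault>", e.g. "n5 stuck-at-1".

n0 stuck-at-1

Fault-free values for test 1 (A=0, B=0, C=1, D=0): n0=0, n1=0, n2=0, n3=1, n4=1, n5=1, n6=0, giving Y=0. Observed 1.
Test 1: faults giving observed 1 are {n0 stuck-at-1, n1 stuck-at-1, n6 stuck-at-1}.
Test 2 (A=1, B=0, C=0, D=0): fault-free n0=0, n1=0, n2=0, n3=1, n4=1, n5=1, n6=0 → 0; observed 0. Eliminates n1 stuck-at-1, n6 stuck-at-1.
Only n0 stuck-at-1 is consistent with every test.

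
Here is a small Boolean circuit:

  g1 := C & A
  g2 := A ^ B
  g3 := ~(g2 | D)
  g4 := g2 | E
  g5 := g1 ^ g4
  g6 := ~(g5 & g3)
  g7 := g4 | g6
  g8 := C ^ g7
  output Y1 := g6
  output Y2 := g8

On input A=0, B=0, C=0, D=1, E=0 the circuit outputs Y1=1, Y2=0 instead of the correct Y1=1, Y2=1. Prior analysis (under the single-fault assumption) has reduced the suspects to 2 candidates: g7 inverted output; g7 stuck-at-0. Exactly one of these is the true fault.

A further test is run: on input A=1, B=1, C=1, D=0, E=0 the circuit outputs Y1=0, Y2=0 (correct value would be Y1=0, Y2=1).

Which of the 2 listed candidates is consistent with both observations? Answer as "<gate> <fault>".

g7 inverted output

Evaluate each candidate on input A=1, B=1, C=1, D=0, E=0:
  g7 inverted output: g1=1, g2=0, g3=1, g4=0, g5=1, g6=0, g7=1 [inverted output], g8=0 → Y1=0, Y2=0 — matches
  g7 stuck-at-0: g1=1, g2=0, g3=1, g4=0, g5=1, g6=0, g7=0 [stuck-at-0], g8=1 → Y1=0, Y2=1 — eliminated
Only g7 inverted output reproduces the observed Y1=0, Y2=0.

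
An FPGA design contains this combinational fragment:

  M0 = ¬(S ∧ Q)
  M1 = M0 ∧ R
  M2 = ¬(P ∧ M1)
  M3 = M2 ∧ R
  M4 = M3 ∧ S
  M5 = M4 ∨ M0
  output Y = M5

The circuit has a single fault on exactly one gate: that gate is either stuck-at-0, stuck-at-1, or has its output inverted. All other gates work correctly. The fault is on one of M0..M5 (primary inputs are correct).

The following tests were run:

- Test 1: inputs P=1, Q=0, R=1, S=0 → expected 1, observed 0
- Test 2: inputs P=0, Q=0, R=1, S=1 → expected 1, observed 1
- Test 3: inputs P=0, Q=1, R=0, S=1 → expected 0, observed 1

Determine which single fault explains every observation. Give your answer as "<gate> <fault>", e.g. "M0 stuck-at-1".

M0 inverted output

Fault-free values for test 1 (P=1, Q=0, R=1, S=0): M0=1, M1=1, M2=0, M3=0, M4=0, M5=1, giving Y=1. Observed 0.
Test 1: faults giving observed 0 are {M0 stuck-at-0, M0 inverted output, M5 stuck-at-0, M5 inverted output}.
Test 2 (P=0, Q=0, R=1, S=1): fault-free M0=1, M1=1, M2=1, M3=1, M4=1, M5=1 → 1; observed 1. Eliminates M5 stuck-at-0, M5 inverted output.
Test 3 (P=0, Q=1, R=0, S=1): fault-free M0=0, M1=0, M2=1, M3=0, M4=0, M5=0 → 0; observed 1. Eliminates M0 stuck-at-0.
Only M0 inverted output is consistent with every test.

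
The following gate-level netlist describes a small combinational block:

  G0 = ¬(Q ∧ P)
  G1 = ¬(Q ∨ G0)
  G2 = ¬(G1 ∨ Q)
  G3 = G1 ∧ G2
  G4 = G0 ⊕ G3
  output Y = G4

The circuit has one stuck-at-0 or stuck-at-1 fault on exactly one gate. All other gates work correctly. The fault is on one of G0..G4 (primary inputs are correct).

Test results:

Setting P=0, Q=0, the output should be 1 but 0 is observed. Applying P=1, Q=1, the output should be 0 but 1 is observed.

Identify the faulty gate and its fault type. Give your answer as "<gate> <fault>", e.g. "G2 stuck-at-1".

G3 stuck-at-1

Fault-free values for test 1 (P=0, Q=0): G0=1, G1=0, G2=1, G3=0, G4=1, giving Y=1. Observed 0.
Test 1: faults giving observed 0 are {G0 stuck-at-0, G3 stuck-at-1, G4 stuck-at-0}.
Test 2 (P=1, Q=1): fault-free G0=0, G1=0, G2=0, G3=0, G4=0 → 0; observed 1. Eliminates G0 stuck-at-0, G4 stuck-at-0.
Only G3 stuck-at-1 is consistent with every test.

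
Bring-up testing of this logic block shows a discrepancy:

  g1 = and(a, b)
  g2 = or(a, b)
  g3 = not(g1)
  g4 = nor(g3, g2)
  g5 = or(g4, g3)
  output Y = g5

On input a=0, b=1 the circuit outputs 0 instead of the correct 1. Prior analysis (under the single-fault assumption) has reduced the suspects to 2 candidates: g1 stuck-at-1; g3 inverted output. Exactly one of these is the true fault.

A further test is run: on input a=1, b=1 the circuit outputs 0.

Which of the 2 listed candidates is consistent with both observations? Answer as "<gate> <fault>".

g1 stuck-at-1

Evaluate each candidate on input a=1, b=1:
  g1 stuck-at-1: g1=1 [stuck-at-1], g2=1, g3=0, g4=0, g5=0 → 0 — matches
  g3 inverted output: g1=1, g2=1, g3=1 [inverted output], g4=0, g5=1 → 1 — eliminated
Only g1 stuck-at-1 reproduces the observed 0.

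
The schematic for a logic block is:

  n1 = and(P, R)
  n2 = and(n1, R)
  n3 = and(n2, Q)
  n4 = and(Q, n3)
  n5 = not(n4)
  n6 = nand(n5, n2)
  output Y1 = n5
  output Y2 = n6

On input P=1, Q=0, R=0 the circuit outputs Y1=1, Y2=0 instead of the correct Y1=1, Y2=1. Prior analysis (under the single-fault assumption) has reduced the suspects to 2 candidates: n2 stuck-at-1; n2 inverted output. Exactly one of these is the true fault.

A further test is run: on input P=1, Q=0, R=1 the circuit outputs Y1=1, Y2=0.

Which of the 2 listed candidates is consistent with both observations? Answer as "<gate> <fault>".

Evaluate each candidate on input P=1, Q=0, R=1:
  n2 stuck-at-1: n1=1, n2=1 [stuck-at-1], n3=0, n4=0, n5=1, n6=0 → Y1=1, Y2=0 — matches
  n2 inverted output: n1=1, n2=0 [inverted output], n3=0, n4=0, n5=1, n6=1 → Y1=1, Y2=1 — eliminated
Only n2 stuck-at-1 reproduces the observed Y1=1, Y2=0.

n2 stuck-at-1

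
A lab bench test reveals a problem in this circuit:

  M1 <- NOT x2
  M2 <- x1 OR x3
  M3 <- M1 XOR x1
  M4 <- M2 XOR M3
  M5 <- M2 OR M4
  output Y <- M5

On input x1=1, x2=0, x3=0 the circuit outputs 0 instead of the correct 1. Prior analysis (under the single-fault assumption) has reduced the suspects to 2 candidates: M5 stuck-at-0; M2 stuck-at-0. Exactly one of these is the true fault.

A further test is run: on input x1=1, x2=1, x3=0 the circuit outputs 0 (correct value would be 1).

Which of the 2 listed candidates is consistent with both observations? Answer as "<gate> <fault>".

Evaluate each candidate on input x1=1, x2=1, x3=0:
  M5 stuck-at-0: M1=0, M2=1, M3=1, M4=0, M5=0 [stuck-at-0] → 0 — matches
  M2 stuck-at-0: M1=0, M2=0 [stuck-at-0], M3=1, M4=1, M5=1 → 1 — eliminated
Only M5 stuck-at-0 reproduces the observed 0.

M5 stuck-at-0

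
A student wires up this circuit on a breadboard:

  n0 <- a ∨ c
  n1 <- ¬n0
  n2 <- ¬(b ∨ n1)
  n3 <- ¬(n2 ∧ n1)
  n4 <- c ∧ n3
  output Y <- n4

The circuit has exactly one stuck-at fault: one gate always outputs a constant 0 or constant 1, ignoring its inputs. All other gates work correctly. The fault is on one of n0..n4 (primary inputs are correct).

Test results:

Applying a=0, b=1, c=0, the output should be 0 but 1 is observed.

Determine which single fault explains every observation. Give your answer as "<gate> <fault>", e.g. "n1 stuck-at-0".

Fault-free values for test 1 (a=0, b=1, c=0): n0=0, n1=1, n2=0, n3=1, n4=0, giving Y=0. Observed 1.
Test 1: faults giving observed 1 are {n4 stuck-at-1}.
Only n4 stuck-at-1 is consistent with every test.

n4 stuck-at-1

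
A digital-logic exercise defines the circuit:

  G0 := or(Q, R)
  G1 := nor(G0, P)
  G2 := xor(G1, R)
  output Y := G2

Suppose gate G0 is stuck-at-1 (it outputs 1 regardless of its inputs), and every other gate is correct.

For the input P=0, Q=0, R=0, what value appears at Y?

Propagate with G0 forced: G0=1 [stuck-at-1], G1=0, G2=0.
So Y = 0. (Without the fault it would be 1.)

0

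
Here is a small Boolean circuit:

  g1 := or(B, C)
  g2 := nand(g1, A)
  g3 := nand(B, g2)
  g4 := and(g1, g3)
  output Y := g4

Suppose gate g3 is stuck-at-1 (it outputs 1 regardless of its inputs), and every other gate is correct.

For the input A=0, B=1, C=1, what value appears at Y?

1

Propagate with g3 forced: g1=1, g2=1, g3=1 [stuck-at-1], g4=1.
So Y = 1. (Without the fault it would be 0.)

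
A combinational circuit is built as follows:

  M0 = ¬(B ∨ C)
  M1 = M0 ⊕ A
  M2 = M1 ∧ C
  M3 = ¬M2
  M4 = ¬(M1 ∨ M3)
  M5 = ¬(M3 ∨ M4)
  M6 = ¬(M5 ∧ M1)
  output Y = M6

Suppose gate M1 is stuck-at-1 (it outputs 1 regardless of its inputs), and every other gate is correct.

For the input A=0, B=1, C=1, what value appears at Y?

Propagate with M1 forced: M0=0, M1=1 [stuck-at-1], M2=1, M3=0, M4=0, M5=1, M6=0.
So Y = 0. (Without the fault it would be 1.)

0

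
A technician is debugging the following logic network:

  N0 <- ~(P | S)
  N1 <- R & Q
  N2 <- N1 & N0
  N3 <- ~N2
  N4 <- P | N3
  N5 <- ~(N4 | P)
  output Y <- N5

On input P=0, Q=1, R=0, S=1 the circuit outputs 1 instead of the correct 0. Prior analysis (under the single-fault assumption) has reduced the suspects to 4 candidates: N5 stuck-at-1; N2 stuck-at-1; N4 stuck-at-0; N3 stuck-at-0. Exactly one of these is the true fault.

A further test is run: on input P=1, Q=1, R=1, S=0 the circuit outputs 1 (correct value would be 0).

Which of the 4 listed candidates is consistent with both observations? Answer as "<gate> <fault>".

N5 stuck-at-1

Evaluate each candidate on input P=1, Q=1, R=1, S=0:
  N5 stuck-at-1: N0=0, N1=1, N2=0, N3=1, N4=1, N5=1 [stuck-at-1] → 1 — matches
  N2 stuck-at-1: N0=0, N1=1, N2=1 [stuck-at-1], N3=0, N4=1, N5=0 → 0 — eliminated
  N4 stuck-at-0: N0=0, N1=1, N2=0, N3=1, N4=0 [stuck-at-0], N5=0 → 0 — eliminated
  N3 stuck-at-0: N0=0, N1=1, N2=0, N3=0 [stuck-at-0], N4=1, N5=0 → 0 — eliminated
Only N5 stuck-at-1 reproduces the observed 1.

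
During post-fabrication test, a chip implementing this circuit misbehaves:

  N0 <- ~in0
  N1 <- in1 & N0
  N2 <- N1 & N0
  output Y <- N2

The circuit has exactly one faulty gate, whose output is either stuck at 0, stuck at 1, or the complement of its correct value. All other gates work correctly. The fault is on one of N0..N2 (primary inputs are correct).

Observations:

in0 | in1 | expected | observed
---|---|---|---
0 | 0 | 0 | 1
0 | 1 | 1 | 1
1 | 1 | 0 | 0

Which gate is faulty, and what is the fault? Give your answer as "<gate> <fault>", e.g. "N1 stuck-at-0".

N1 stuck-at-1

Fault-free values for test 1 (in0=0, in1=0): N0=1, N1=0, N2=0, giving Y=0. Observed 1.
Test 1: faults giving observed 1 are {N1 stuck-at-1, N1 inverted output, N2 stuck-at-1, N2 inverted output}.
Test 2 (in0=0, in1=1): fault-free N0=1, N1=1, N2=1 → 1; observed 1. Eliminates N1 inverted output, N2 inverted output.
Test 3 (in0=1, in1=1): fault-free N0=0, N1=0, N2=0 → 0; observed 0. Eliminates N2 stuck-at-1.
Only N1 stuck-at-1 is consistent with every test.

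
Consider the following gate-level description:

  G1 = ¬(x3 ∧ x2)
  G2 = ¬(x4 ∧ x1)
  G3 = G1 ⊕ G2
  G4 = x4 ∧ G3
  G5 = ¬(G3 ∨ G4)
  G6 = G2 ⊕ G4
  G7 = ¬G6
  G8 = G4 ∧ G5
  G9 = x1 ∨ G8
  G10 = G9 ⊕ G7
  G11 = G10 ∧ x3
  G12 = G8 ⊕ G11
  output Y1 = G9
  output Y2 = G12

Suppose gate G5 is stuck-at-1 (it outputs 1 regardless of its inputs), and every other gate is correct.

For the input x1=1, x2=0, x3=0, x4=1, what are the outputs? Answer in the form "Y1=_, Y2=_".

Y1=1, Y2=1

Propagate with G5 forced: G1=1, G2=0, G3=1, G4=1, G5=1 [stuck-at-1], G6=1, G7=0, G8=1, G9=1, G10=1, G11=0, G12=1.
So the outputs are Y1=1, Y2=1. (Without the fault they would be Y1=1, Y2=0.)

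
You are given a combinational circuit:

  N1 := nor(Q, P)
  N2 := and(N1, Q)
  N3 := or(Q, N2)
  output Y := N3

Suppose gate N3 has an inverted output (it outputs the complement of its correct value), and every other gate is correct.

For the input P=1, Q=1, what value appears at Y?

Propagate with N3 forced: N1=0, N2=0, N3=0 [inverted output].
So Y = 0. (Without the fault it would be 1.)

0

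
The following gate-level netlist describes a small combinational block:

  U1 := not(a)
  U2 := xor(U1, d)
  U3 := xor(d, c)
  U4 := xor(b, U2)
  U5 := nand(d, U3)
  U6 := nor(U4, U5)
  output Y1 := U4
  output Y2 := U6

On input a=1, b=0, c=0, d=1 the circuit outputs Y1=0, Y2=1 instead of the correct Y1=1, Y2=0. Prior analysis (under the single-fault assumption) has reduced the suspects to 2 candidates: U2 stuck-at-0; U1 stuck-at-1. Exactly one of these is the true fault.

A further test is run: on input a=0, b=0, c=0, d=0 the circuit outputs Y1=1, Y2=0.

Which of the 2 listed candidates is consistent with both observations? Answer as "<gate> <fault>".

Evaluate each candidate on input a=0, b=0, c=0, d=0:
  U2 stuck-at-0: U1=1, U2=0 [stuck-at-0], U3=0, U4=0, U5=1, U6=0 → Y1=0, Y2=0 — eliminated
  U1 stuck-at-1: U1=1 [stuck-at-1], U2=1, U3=0, U4=1, U5=1, U6=0 → Y1=1, Y2=0 — matches
Only U1 stuck-at-1 reproduces the observed Y1=1, Y2=0.

U1 stuck-at-1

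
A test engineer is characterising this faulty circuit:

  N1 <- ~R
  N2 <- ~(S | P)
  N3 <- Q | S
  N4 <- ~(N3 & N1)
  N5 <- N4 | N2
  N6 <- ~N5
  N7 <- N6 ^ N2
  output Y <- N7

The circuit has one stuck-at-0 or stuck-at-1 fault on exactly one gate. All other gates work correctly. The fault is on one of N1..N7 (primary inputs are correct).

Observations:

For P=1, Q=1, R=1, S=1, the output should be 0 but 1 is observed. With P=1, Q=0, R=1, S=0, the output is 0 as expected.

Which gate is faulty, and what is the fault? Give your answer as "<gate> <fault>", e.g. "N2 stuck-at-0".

N1 stuck-at-1

Fault-free values for test 1 (P=1, Q=1, R=1, S=1): N1=0, N2=0, N3=1, N4=1, N5=1, N6=0, N7=0, giving Y=0. Observed 1.
Test 1: faults giving observed 1 are {N1 stuck-at-1, N2 stuck-at-1, N4 stuck-at-0, N5 stuck-at-0, N6 stuck-at-1, N7 stuck-at-1}.
Test 2 (P=1, Q=0, R=1, S=0): fault-free N1=0, N2=0, N3=0, N4=1, N5=1, N6=0, N7=0 → 0; observed 0. Eliminates N2 stuck-at-1, N4 stuck-at-0, N5 stuck-at-0, N6 stuck-at-1, N7 stuck-at-1.
Only N1 stuck-at-1 is consistent with every test.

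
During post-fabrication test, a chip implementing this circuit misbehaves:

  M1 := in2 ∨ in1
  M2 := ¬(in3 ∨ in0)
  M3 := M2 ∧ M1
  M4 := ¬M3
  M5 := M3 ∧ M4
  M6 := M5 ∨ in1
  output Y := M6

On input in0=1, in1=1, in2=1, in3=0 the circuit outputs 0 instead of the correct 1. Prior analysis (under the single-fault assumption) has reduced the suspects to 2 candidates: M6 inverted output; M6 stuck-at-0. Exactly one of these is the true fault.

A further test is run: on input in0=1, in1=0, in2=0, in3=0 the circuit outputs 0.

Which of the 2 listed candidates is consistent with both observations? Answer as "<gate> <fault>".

Evaluate each candidate on input in0=1, in1=0, in2=0, in3=0:
  M6 inverted output: M1=0, M2=0, M3=0, M4=1, M5=0, M6=1 [inverted output] → 1 — eliminated
  M6 stuck-at-0: M1=0, M2=0, M3=0, M4=1, M5=0, M6=0 [stuck-at-0] → 0 — matches
Only M6 stuck-at-0 reproduces the observed 0.

M6 stuck-at-0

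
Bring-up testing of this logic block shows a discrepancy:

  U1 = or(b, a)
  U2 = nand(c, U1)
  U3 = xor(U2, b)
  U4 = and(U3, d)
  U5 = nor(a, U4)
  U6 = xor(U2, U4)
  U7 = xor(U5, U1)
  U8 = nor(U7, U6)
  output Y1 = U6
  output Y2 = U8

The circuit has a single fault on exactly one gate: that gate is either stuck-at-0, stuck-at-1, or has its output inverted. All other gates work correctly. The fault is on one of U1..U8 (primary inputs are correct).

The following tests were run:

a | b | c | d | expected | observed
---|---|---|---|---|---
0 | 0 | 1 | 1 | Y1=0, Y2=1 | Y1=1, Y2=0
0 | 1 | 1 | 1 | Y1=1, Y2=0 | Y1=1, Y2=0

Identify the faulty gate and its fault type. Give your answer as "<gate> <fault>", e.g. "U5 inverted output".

U6 stuck-at-1

Fault-free values for test 1 (a=0, b=0, c=1, d=1): U1=0, U2=1, U3=1, U4=1, U5=0, U6=0, U7=0, U8=1, giving Y1=0, Y2=1. Observed Y1=1, Y2=0.
Test 1: faults giving observed Y1=1, Y2=0 are {U3 stuck-at-0, U3 inverted output, U4 stuck-at-0, U4 inverted output, U6 stuck-at-1, U6 inverted output}.
Test 2 (a=0, b=1, c=1, d=1): fault-free U1=1, U2=0, U3=1, U4=1, U5=0, U6=1, U7=1, U8=0 → Y1=1, Y2=0; observed Y1=1, Y2=0. Eliminates U3 stuck-at-0, U3 inverted output, U4 stuck-at-0, U4 inverted output, U6 inverted output.
Only U6 stuck-at-1 is consistent with every test.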